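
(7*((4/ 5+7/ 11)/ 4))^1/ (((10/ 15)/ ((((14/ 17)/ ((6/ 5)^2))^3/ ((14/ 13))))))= 1100815625/ 1680953472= 0.65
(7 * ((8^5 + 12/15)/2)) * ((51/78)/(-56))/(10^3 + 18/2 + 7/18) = -6267033/4723940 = -1.33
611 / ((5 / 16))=9776 / 5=1955.20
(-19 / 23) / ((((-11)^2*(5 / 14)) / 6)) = -1596 / 13915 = -0.11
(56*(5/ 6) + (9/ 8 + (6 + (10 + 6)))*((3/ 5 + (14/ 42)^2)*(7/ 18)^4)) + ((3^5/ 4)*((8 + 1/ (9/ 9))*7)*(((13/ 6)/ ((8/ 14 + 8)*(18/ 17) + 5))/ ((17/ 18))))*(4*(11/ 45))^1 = 1299570776063/ 1978141500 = 656.97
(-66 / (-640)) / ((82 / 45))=297 / 5248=0.06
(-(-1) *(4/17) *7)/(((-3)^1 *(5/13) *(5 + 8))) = -28/255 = -0.11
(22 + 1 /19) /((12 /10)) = 2095 /114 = 18.38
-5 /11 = -0.45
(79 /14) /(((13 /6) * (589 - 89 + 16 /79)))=6241 /1198652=0.01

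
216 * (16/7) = 3456/7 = 493.71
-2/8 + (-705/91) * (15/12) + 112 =9288/91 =102.07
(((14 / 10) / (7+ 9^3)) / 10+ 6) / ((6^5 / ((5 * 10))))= 220807 / 5723136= 0.04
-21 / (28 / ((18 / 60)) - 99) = 63 / 17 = 3.71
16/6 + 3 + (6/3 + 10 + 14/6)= 20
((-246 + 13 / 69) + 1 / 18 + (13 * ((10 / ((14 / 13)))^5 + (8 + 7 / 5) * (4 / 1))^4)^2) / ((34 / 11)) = 991895218854426276162467236299903241964156484352012105878586784846706318863803660021 / 35007483550998233565350172273326967998437500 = 28333805182239170709985620000000000000000.00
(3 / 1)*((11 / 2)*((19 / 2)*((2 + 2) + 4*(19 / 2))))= 6583.50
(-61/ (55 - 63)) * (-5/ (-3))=305/ 24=12.71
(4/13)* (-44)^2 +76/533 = 317580/533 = 595.83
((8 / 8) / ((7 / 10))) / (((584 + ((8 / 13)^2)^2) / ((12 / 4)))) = 28561 / 3892868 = 0.01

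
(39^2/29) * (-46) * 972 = -68006952/29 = -2345067.31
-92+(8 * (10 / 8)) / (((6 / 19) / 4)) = 104 / 3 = 34.67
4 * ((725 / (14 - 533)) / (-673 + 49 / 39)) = 18850 / 2266127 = 0.01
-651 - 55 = -706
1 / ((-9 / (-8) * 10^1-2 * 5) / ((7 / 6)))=0.93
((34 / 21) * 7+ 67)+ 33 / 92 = 21719 / 276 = 78.69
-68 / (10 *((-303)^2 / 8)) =-272 / 459045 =-0.00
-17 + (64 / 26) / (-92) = -5091 / 299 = -17.03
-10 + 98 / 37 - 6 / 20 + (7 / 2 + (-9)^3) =-733.15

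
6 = 6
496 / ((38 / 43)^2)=229276 / 361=635.11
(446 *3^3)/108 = 223/2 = 111.50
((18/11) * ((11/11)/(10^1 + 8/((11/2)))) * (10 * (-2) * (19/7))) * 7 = -380/7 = -54.29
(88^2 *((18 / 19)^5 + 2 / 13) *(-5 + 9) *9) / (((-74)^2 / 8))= 16457501592576 / 44067133903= 373.46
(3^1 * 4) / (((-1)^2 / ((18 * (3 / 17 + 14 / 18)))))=3504 / 17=206.12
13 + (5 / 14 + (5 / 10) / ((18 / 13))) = 13.72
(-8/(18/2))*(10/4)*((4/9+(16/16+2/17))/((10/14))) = -6692/1377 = -4.86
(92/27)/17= 92/459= 0.20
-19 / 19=-1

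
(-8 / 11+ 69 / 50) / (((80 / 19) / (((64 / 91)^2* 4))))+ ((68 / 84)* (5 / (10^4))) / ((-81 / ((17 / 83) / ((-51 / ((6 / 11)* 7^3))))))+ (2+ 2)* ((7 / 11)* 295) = 1380144484017977 / 1837214379000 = 751.22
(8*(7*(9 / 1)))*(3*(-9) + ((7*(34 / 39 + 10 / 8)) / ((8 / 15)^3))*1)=118929951 / 3328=35736.16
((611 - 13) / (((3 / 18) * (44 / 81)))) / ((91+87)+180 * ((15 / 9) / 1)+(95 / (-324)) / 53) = 1247666004 / 90289331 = 13.82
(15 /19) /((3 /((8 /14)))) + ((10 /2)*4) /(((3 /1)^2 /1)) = 2.37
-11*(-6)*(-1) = -66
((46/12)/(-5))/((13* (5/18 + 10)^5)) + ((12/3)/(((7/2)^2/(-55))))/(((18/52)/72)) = -2578208321614923856/690189072015625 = -3735.51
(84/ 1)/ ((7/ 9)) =108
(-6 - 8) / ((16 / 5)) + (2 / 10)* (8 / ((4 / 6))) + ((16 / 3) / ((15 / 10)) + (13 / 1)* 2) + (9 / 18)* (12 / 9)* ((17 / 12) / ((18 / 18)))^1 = 1141 / 40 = 28.52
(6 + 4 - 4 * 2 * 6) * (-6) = 228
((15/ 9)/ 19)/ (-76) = -5/ 4332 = -0.00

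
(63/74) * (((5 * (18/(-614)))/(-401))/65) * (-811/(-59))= 459837/6987307106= 0.00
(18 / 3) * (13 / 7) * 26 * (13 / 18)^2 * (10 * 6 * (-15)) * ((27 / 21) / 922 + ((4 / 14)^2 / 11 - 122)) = 28858270028250 / 1739353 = 16591381.98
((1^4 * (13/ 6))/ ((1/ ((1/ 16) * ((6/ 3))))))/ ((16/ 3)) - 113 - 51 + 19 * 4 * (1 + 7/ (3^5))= -5334953/ 62208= -85.76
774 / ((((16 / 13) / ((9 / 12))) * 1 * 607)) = 0.78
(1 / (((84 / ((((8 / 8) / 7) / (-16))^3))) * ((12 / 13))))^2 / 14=169 / 28077422419183140864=0.00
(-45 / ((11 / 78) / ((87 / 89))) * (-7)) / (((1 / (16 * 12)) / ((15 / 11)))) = 6156259200 / 10769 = 571664.89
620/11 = 56.36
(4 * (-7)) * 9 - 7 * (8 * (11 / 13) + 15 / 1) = -5257 / 13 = -404.38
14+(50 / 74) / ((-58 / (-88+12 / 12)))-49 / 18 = 4093 / 333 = 12.29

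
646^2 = 417316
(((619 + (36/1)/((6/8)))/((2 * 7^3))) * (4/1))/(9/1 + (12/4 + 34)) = 29/343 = 0.08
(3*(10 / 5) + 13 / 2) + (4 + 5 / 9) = 307 / 18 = 17.06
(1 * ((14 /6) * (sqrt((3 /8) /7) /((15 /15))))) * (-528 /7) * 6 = -264 * sqrt(42) /7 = -244.42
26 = 26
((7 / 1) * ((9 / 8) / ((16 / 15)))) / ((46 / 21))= 19845 / 5888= 3.37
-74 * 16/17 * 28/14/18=-1184/153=-7.74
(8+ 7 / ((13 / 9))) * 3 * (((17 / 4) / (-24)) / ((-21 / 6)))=2839 / 1456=1.95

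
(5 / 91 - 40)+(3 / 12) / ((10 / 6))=-39.80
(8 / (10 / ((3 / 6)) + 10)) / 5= 4 / 75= 0.05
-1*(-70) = 70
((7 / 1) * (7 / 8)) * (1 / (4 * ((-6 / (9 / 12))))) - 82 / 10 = -10741 / 1280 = -8.39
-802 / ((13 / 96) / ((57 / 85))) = -4388544 / 1105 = -3971.53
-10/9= -1.11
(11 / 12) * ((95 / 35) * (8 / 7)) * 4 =11.37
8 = 8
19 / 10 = 1.90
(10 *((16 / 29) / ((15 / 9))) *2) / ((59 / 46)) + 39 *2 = 142290 / 1711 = 83.16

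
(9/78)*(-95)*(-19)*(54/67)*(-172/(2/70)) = -880154100/871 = -1010509.87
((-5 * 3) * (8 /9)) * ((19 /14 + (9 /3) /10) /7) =-464 /147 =-3.16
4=4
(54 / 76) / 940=27 / 35720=0.00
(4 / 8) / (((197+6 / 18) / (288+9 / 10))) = 0.73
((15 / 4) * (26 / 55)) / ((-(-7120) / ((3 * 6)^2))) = 3159 / 39160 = 0.08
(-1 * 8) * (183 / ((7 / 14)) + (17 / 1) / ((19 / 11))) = -57128 / 19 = -3006.74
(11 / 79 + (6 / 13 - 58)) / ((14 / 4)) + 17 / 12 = -1292563 / 86268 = -14.98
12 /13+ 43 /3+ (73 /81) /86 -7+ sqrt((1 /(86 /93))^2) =423281 /45279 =9.35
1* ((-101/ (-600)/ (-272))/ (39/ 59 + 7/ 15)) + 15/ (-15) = -10864199/ 10858240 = -1.00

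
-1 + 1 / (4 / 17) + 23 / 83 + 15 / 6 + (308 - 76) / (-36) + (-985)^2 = 2899031053 / 2988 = 970224.58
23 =23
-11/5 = -2.20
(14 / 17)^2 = 196 / 289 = 0.68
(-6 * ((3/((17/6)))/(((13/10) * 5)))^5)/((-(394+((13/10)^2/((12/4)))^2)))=32651735040000/18708964815147709661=0.00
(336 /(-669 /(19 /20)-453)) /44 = -76 /11517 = -0.01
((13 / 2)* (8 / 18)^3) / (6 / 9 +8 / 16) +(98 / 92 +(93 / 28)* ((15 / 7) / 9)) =2568989 / 1095444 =2.35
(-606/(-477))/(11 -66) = -202/8745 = -0.02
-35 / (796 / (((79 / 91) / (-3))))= 395 / 31044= 0.01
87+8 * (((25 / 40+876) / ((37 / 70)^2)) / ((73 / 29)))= 1005241819 / 99937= 10058.76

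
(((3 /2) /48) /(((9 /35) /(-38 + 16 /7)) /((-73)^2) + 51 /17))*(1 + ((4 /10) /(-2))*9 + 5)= 4662875 /106579952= 0.04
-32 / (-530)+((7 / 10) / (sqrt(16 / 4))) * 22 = 4113 / 530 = 7.76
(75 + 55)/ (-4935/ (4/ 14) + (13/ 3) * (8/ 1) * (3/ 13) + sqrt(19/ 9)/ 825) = -54993043462500/ 7303287683525549 - 1287000 * sqrt(19)/ 7303287683525549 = -0.01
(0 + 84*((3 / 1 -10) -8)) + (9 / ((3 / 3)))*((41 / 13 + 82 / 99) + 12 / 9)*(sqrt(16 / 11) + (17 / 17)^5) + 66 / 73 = -12644309 / 10439 + 27364*sqrt(11) / 1573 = -1153.56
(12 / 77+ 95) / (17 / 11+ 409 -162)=7327 / 19138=0.38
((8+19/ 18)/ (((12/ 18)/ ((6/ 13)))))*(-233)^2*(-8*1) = -35396428/ 13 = -2722802.15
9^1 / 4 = 9 / 4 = 2.25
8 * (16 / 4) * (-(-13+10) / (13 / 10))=960 / 13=73.85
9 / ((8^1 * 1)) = 9 / 8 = 1.12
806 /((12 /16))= 3224 /3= 1074.67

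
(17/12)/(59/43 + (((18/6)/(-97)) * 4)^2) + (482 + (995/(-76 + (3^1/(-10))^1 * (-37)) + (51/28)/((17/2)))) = 120322462861/257151972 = 467.90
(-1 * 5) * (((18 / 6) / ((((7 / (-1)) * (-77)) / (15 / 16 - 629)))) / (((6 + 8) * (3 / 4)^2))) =2.22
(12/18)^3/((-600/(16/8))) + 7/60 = 937/8100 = 0.12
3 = 3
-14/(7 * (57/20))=-40/57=-0.70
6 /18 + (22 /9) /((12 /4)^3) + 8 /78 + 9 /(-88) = 117913 /277992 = 0.42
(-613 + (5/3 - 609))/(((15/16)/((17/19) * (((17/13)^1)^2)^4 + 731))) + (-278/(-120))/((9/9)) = -2682369426960123181/2789799065820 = -961491.98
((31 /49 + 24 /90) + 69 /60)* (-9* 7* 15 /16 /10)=-10845 /896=-12.10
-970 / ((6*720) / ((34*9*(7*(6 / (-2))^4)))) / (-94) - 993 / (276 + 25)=93063225 / 226352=411.14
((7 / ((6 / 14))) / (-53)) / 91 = -7 / 2067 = -0.00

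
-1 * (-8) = 8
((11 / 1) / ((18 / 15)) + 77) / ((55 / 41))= 1927 / 30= 64.23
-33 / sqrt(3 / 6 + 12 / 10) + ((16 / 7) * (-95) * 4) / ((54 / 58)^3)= -148285120 / 137781 - 33 * sqrt(170) / 17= -1101.55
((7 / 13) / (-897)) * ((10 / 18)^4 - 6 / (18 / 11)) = 164024 / 76507821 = 0.00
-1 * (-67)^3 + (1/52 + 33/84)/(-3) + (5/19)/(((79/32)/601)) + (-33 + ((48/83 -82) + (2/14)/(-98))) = 167050485879531/555515597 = 300712.50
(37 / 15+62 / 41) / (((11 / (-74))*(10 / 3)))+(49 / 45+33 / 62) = -40321397 / 6291450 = -6.41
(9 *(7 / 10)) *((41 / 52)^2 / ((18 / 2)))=11767 / 27040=0.44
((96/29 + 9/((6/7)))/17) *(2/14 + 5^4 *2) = 7009551/6902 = 1015.58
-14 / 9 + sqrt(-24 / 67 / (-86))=-1.49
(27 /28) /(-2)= -0.48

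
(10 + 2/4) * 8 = 84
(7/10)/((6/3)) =7/20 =0.35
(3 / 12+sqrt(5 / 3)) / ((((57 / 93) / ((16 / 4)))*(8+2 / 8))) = 124 / 627+496*sqrt(15) / 1881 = 1.22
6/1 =6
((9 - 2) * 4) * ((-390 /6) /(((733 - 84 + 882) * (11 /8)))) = -14560 /16841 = -0.86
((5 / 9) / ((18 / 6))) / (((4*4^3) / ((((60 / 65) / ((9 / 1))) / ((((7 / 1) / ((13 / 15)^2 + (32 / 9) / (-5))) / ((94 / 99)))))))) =47 / 116756640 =0.00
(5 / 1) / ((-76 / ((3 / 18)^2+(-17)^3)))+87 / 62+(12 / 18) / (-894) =4102467325 / 12637584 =324.62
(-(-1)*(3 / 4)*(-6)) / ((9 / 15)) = -15 / 2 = -7.50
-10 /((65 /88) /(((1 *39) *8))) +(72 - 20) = -4172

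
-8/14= -4/7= -0.57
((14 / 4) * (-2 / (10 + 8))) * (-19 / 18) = 133 / 324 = 0.41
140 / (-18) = -70 / 9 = -7.78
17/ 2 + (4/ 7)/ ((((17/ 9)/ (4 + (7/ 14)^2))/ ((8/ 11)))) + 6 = 2377/ 154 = 15.44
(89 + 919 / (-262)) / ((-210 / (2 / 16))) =-22399 / 440160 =-0.05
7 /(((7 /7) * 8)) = 7 /8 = 0.88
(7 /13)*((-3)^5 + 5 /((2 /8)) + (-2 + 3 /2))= -3129 /26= -120.35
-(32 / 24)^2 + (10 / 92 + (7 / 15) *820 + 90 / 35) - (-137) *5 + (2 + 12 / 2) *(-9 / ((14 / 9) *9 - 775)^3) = 1364755733985409 / 1277180712738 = 1068.57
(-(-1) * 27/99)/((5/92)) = 276/55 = 5.02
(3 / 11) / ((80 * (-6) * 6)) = -1 / 10560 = -0.00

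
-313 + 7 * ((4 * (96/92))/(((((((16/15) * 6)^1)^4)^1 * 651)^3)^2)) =-1083897742100965914849540387157536522223708350742467167/3462932083389667459583196125103950550425920113475584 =-313.00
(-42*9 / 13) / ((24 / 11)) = -13.33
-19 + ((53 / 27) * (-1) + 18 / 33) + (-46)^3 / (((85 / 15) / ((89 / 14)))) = -3860045348 / 35343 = -109216.69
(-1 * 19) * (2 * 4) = -152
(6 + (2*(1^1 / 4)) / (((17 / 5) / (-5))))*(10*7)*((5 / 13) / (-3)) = -31325 / 663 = -47.25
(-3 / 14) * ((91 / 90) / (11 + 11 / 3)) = -13 / 880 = -0.01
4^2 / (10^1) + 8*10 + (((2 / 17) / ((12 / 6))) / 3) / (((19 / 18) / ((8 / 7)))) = 922728 / 11305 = 81.62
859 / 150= 5.73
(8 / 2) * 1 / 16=1 / 4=0.25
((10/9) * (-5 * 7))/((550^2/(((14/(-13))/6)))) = 49/2123550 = 0.00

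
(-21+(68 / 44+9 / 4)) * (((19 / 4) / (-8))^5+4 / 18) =-33931747561 / 13287555072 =-2.55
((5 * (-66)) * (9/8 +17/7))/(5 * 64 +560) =-597/448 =-1.33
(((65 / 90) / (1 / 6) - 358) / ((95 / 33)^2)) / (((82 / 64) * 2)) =-16.65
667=667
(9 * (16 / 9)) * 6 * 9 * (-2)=-1728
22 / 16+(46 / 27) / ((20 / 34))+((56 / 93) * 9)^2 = 34915013 / 1037880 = 33.64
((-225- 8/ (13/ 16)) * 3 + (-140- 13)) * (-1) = 857.54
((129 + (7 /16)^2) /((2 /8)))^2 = 1093823329 /4096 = 267046.71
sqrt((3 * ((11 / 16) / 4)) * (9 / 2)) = 3 * sqrt(66) / 16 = 1.52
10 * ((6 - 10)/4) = -10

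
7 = 7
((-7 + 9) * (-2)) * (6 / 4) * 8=-48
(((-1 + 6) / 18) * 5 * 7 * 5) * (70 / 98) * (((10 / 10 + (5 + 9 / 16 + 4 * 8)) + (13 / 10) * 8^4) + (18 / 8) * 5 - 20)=53546125 / 288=185924.05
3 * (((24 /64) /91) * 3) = 27 /728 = 0.04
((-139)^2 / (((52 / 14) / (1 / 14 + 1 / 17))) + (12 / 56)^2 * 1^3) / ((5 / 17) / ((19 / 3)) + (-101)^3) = -139415293 / 211985451496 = -0.00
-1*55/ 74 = -55/ 74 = -0.74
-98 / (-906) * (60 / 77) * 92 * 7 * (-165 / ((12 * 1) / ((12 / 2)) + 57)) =-1352400 / 8909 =-151.80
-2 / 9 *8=-16 / 9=-1.78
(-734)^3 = -395446904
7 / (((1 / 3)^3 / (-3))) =-567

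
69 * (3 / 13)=207 / 13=15.92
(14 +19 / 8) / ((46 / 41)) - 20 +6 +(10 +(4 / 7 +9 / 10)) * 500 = 14776733 / 2576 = 5736.31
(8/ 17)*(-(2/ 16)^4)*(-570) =285/ 4352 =0.07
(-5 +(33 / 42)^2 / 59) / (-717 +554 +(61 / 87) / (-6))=15059439 / 492319954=0.03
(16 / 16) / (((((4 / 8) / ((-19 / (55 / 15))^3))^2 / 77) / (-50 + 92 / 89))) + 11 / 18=-75329814066346639 / 258003702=-291971834.06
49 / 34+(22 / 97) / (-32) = 37837 / 26384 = 1.43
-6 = -6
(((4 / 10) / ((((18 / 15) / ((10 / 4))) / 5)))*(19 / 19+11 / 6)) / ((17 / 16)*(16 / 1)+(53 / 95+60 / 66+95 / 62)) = 0.59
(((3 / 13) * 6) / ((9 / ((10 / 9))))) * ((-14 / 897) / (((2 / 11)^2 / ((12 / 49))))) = -4840 / 244881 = -0.02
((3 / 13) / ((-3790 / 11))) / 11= -3 / 49270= -0.00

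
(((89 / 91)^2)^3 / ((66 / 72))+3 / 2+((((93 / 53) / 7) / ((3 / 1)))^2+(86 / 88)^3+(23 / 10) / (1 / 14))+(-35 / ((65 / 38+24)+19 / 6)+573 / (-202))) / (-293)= -1781554869632177834582487053 / 16546911963255769469332678720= -0.11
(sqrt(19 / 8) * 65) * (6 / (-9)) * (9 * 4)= -390 * sqrt(38)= -2404.12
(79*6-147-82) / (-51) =-245 / 51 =-4.80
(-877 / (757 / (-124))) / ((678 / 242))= 13158508 / 256623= 51.28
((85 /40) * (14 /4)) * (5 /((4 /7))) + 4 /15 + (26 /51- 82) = -87831 /5440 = -16.15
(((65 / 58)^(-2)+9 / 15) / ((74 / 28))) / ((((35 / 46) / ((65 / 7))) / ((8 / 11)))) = 4341664 / 925925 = 4.69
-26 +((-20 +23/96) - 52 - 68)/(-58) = -131351/5568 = -23.59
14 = 14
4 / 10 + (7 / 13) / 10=59 / 130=0.45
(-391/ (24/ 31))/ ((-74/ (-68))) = -206057/ 444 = -464.09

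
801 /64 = 12.52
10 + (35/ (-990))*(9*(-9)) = 283/ 22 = 12.86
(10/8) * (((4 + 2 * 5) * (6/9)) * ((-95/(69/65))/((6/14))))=-1512875/621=-2436.19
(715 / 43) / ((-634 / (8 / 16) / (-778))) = 278135 / 27262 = 10.20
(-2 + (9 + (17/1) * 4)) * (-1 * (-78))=5850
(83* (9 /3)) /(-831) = -83 /277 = -0.30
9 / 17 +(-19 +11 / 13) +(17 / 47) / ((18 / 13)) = -3246329 / 186966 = -17.36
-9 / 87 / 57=-1 / 551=-0.00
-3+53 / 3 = 44 / 3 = 14.67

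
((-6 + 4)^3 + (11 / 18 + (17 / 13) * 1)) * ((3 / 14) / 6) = -1423 / 6552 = -0.22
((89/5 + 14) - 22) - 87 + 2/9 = -3464/45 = -76.98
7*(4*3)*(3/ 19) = 252/ 19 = 13.26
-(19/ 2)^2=-361/ 4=-90.25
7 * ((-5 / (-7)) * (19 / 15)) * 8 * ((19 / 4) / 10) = 361 / 15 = 24.07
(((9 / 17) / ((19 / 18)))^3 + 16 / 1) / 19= 543423800 / 640267073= 0.85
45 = 45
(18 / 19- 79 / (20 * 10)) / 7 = 2099 / 26600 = 0.08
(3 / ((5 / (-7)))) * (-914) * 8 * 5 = 153552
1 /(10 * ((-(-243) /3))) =1 /810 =0.00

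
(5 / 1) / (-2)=-5 / 2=-2.50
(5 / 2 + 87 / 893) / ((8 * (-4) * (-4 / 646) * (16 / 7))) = 552041 / 96256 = 5.74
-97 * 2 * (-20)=3880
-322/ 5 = -64.40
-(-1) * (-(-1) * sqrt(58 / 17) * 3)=3 * sqrt(986) / 17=5.54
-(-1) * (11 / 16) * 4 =11 / 4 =2.75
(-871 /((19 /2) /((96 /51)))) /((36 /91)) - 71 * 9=-3125749 /2907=-1075.25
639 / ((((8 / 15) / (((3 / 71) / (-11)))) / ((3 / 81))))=-0.17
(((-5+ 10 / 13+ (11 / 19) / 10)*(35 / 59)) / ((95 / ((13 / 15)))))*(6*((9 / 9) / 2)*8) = -288596 / 532475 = -0.54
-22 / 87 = -0.25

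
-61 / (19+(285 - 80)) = -61 / 224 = -0.27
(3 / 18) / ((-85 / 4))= -2 / 255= -0.01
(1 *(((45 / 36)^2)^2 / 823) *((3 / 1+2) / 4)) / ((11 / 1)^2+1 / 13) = 40625 / 1326491648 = 0.00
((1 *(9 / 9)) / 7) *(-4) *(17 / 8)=-17 / 14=-1.21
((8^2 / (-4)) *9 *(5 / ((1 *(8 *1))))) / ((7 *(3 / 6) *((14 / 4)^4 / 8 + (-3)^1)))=-23040 / 14119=-1.63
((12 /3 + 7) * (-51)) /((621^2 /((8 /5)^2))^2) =-765952 /30983121016875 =-0.00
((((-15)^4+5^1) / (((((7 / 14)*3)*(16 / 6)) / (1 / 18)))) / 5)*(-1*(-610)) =1544215 / 18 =85789.72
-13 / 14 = -0.93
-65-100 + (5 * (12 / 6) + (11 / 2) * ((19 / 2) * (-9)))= -2501 / 4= -625.25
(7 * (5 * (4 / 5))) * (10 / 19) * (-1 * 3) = -44.21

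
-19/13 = -1.46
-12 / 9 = -4 / 3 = -1.33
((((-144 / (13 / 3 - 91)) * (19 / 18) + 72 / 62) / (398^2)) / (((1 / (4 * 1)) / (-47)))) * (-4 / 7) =1104312 / 558572105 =0.00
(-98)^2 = 9604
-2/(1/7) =-14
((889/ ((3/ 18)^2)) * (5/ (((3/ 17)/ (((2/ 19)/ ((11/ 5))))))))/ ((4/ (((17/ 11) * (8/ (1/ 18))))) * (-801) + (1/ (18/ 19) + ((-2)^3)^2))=792784800/ 925661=856.45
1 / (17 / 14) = 14 / 17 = 0.82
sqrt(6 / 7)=sqrt(42) / 7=0.93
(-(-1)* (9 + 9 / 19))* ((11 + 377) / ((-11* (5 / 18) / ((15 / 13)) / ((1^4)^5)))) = -3771360 / 2717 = -1388.06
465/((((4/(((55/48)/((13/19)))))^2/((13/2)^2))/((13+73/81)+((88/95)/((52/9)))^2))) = 16134728390935/336420864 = 47959.95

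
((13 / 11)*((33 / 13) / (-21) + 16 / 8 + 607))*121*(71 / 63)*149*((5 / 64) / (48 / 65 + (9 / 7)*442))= 2007.38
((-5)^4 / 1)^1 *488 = 305000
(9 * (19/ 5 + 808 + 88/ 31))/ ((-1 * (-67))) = 1136421/ 10385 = 109.43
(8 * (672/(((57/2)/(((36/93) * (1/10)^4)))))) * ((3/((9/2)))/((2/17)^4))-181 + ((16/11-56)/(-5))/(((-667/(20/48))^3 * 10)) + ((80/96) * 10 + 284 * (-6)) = -320327657745509289641/173032622934930000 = -1851.26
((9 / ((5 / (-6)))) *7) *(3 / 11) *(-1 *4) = 82.47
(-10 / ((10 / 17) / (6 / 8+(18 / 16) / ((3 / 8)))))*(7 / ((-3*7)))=21.25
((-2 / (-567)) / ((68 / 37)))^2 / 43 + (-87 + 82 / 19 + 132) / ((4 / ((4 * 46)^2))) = 126738234512948827 / 303630929028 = 417408.84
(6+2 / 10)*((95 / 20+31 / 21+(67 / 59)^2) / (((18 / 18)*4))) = 68126809 / 5848080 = 11.65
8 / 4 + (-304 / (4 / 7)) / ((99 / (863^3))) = -341935364006 / 99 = -3453892565.72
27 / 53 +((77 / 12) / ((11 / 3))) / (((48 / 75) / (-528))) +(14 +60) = -290279 / 212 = -1369.24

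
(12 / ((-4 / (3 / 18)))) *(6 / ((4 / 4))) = -3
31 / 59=0.53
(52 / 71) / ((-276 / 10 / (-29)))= 3770 / 4899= 0.77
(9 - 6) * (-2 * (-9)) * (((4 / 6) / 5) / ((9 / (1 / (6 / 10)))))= 4 / 3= 1.33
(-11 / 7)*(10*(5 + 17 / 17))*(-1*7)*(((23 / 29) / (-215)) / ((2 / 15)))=-22770 / 1247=-18.26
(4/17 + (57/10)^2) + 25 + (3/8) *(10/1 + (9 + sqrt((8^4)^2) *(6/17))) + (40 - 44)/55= 22697881/37400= 606.90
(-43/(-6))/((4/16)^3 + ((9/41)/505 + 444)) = 28490080/1765123683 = 0.02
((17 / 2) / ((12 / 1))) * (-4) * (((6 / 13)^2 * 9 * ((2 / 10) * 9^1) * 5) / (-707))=8262 / 119483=0.07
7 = 7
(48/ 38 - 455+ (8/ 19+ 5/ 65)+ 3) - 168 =-152705/ 247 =-618.24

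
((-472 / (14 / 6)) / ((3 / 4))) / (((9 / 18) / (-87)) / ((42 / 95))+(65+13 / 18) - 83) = 1971072 / 126361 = 15.60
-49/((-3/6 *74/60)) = 2940/37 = 79.46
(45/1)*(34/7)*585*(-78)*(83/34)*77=-1874708550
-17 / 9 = -1.89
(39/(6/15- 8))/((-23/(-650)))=-63375/437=-145.02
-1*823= -823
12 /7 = 1.71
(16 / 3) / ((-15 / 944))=-15104 / 45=-335.64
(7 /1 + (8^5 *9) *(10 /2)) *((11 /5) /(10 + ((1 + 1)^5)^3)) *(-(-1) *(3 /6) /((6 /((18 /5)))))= 16220237 /546300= 29.69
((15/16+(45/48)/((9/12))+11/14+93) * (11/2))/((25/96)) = 354717/175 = 2026.95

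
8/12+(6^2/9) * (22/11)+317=977/3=325.67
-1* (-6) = 6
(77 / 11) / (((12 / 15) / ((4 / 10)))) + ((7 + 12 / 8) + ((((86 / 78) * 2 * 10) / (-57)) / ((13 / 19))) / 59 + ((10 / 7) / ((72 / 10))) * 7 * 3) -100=-15047959 / 179478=-83.84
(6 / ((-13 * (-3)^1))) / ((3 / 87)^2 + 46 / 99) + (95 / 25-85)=-40774928 / 504205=-80.87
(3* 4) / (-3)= -4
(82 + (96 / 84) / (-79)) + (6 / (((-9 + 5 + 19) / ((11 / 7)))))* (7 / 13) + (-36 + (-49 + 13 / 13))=-60244 / 35945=-1.68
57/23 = 2.48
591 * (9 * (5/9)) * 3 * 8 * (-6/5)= -85104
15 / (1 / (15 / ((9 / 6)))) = 150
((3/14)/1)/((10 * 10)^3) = 0.00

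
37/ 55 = 0.67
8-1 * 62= -54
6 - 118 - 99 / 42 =-1601 / 14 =-114.36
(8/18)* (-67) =-268/9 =-29.78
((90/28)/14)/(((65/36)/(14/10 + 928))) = 376407/3185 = 118.18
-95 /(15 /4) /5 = -76 /15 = -5.07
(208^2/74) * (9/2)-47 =95605/37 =2583.92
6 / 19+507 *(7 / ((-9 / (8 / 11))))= -179618 / 627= -286.47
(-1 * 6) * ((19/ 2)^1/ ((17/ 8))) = -456/ 17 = -26.82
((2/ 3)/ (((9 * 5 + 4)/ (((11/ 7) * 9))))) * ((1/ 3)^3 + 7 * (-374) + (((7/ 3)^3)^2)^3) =808279.13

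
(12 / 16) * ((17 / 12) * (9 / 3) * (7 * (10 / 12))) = 18.59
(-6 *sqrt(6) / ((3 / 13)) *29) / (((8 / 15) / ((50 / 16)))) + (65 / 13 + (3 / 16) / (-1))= 77 / 16 - 141375 *sqrt(6) / 32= -10816.96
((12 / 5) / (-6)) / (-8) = 0.05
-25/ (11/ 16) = -400/ 11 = -36.36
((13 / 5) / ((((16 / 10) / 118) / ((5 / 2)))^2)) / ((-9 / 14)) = -39596375 / 288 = -137487.41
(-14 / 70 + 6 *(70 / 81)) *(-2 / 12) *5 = -673 / 162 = -4.15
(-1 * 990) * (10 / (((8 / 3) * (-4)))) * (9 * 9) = 601425 / 8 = 75178.12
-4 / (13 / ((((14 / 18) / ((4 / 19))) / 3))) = -133 / 351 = -0.38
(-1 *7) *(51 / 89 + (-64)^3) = 1835003.99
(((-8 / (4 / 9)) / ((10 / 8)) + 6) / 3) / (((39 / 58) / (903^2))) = -220704036 / 65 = -3395446.71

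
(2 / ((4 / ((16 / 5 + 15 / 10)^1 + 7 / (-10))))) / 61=2 / 61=0.03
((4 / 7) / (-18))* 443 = -886 / 63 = -14.06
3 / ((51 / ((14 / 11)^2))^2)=38416 / 12693747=0.00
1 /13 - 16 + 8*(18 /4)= 20.08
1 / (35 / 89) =89 / 35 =2.54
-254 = -254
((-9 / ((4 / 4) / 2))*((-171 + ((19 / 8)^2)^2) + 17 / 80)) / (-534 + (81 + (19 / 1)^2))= -25615107 / 942080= -27.19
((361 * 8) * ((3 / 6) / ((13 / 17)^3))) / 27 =7094372 / 59319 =119.60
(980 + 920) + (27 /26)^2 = 1285129 /676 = 1901.08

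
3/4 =0.75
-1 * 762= -762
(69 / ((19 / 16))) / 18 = 184 / 57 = 3.23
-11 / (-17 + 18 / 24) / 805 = 44 / 52325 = 0.00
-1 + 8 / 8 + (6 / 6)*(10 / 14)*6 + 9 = 93 / 7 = 13.29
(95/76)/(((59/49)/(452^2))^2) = 125272548403520/3481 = 35987517495.98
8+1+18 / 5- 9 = 3.60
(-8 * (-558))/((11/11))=4464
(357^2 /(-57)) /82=-27.27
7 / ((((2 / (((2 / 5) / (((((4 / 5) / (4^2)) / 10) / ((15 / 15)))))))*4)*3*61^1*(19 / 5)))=350 / 3477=0.10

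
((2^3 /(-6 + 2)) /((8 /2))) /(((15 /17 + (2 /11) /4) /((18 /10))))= -1683 /1735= -0.97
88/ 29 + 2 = 146/ 29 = 5.03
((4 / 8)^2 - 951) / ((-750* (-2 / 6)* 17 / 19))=-72257 / 17000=-4.25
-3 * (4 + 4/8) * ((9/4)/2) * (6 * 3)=-2187/8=-273.38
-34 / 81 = -0.42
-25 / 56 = -0.45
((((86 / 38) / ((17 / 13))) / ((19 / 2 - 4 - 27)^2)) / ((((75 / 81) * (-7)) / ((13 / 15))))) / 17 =-6084 / 206598875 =-0.00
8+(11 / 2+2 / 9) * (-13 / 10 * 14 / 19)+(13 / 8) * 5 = 72803 / 6840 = 10.64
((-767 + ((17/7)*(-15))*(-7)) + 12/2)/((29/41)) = -20746/29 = -715.38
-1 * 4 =-4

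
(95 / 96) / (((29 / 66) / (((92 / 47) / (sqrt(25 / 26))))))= 4807*sqrt(26) / 5452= 4.50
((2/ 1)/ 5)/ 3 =2/ 15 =0.13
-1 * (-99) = 99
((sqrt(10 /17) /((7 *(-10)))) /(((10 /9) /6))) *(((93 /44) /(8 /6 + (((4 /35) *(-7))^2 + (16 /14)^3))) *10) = -1845585 *sqrt(170) /66694672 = -0.36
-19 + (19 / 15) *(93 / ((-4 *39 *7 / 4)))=-26524 / 1365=-19.43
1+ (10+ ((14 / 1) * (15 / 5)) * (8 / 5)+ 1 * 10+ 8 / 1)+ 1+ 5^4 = 3611 / 5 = 722.20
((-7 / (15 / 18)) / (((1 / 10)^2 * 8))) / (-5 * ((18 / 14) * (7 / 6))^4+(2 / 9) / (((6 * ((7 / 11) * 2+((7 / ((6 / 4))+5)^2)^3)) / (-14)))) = 3664117372720 / 883314031671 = 4.15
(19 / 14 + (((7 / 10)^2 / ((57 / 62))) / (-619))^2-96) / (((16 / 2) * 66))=-2061849193754723 / 11502784422360000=-0.18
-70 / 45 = -1.56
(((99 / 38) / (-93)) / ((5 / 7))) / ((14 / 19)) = -0.05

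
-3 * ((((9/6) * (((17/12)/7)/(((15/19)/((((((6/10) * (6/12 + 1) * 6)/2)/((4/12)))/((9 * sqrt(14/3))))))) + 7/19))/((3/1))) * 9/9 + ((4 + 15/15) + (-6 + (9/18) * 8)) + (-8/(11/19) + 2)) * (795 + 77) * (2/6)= 1573524/209 - 35207 * sqrt(42)/4900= 7482.26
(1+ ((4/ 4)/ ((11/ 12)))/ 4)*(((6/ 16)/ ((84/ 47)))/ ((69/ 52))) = 611/ 3036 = 0.20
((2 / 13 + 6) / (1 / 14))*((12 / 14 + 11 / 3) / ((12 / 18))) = 7600 / 13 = 584.62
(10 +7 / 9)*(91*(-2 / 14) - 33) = -4462 / 9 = -495.78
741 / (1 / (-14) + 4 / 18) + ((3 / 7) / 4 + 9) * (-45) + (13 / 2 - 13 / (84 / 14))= 378715 / 84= 4508.51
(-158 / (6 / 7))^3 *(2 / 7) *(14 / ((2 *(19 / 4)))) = -1352899016 / 513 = -2637230.05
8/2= 4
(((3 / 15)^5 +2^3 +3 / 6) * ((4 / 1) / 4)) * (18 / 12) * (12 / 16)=478143 / 50000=9.56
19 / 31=0.61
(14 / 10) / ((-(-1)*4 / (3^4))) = 567 / 20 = 28.35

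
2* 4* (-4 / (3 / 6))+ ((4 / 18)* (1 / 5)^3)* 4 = -71992 / 1125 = -63.99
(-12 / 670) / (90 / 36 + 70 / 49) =-84 / 18425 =-0.00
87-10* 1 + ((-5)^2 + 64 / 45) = 4654 / 45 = 103.42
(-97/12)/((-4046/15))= 485/16184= 0.03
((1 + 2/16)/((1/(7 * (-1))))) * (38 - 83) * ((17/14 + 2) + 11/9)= 1572.19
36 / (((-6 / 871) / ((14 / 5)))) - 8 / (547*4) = -40020718 / 2735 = -14632.80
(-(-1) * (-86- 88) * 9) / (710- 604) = -783 / 53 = -14.77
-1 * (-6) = 6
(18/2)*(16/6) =24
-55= -55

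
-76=-76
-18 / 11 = -1.64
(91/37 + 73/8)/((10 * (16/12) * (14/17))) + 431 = 71617439/165760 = 432.06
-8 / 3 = -2.67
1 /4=0.25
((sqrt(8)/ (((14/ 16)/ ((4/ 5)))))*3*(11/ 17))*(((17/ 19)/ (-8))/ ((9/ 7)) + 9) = 1072984*sqrt(2)/ 33915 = 44.74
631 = 631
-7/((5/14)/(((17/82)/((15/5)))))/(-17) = 49/615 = 0.08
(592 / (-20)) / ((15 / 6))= -296 / 25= -11.84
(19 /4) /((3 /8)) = 38 /3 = 12.67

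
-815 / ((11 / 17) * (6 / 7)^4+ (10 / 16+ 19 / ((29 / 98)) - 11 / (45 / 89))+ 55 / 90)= -18.51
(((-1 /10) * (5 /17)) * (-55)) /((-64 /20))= -275 /544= -0.51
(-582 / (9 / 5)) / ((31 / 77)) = -74690 / 93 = -803.12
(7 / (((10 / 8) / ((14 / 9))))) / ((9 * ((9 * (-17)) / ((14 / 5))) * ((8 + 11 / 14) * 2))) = -38416 / 38108475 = -0.00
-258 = -258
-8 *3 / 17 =-24 / 17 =-1.41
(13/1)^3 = 2197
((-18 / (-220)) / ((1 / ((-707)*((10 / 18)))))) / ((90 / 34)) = -12019 / 990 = -12.14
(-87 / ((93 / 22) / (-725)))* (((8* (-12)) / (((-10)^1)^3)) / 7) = 222024 / 1085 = 204.63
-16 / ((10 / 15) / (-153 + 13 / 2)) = 3516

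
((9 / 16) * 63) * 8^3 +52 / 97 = 1760020 / 97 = 18144.54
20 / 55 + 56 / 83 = 1.04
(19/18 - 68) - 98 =-2969/18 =-164.94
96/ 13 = 7.38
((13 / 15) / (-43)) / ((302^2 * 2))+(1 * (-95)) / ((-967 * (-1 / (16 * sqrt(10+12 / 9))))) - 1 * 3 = -1520 * sqrt(102) / 2901 - 352959493 / 117653160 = -8.29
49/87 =0.56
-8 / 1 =-8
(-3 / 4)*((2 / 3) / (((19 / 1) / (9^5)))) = -59049 / 38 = -1553.92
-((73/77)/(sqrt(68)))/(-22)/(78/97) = 7081 * sqrt(17)/4492488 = 0.01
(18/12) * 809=1213.50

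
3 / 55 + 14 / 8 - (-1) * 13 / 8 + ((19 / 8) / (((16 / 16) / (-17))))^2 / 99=630293 / 31680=19.90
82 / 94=0.87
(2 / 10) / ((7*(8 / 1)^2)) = 1 / 2240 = 0.00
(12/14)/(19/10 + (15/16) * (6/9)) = 0.34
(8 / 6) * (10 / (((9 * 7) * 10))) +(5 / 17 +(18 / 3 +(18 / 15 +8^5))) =526538653 / 16065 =32775.52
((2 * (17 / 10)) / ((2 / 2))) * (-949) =-16133 / 5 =-3226.60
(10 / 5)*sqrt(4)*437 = 1748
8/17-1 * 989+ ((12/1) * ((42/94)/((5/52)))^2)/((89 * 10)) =-412863344297/417777125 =-988.24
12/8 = 1.50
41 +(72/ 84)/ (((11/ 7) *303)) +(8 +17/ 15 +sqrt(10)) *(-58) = -8144711/ 16665-58 *sqrt(10) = -672.14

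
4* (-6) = -24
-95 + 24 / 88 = -1042 / 11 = -94.73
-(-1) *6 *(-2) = -12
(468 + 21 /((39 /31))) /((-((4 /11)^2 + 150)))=-3.23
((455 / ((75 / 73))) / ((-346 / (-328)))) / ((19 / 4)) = 4357808 / 49305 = 88.38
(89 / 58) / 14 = 89 / 812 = 0.11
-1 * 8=-8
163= 163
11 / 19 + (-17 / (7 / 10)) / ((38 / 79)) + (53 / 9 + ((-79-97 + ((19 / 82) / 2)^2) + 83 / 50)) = -175739750827 / 804862800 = -218.35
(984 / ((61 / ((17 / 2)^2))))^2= 5054356836 / 3721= 1358332.93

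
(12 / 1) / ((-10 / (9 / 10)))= -27 / 25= -1.08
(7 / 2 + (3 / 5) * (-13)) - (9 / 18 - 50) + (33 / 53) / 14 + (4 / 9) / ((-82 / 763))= 56277773 / 1368990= 41.11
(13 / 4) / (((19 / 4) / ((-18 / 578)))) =-117 / 5491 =-0.02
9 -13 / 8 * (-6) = 75 / 4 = 18.75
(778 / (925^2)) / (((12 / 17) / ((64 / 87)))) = 211616 / 223318125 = 0.00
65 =65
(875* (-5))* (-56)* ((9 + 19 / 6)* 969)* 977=2821993667500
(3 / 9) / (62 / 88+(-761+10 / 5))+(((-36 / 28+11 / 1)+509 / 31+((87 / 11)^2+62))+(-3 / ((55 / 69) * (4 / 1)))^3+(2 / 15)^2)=20797495970085313 / 138768665112000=149.87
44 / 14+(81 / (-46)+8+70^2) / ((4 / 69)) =4739603 / 56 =84635.77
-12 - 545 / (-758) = -8551 / 758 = -11.28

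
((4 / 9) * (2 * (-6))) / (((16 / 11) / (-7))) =77 / 3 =25.67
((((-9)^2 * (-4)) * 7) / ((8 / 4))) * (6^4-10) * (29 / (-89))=42291396 / 89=475184.22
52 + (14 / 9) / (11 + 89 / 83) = 235049 / 4509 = 52.13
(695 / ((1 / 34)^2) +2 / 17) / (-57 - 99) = -2276357 / 442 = -5150.13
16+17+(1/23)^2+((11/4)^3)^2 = 465.51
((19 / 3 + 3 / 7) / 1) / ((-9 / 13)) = -1846 / 189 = -9.77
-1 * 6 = -6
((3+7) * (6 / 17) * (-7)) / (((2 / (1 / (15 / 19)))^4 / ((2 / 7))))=-1.14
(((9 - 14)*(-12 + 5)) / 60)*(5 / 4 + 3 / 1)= 119 / 48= 2.48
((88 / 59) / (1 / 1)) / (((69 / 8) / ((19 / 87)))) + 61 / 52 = 22300349 / 18417204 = 1.21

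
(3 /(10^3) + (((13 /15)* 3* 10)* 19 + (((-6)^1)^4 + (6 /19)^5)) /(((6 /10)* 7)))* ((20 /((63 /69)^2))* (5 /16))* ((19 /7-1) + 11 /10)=329927652708215783 /36689844542400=8992.34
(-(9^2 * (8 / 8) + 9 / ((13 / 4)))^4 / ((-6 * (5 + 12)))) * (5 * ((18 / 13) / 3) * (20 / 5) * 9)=253153551283380 / 6311981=40106830.37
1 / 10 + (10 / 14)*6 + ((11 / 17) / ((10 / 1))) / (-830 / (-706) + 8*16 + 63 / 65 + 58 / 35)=4419814463 / 1007662488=4.39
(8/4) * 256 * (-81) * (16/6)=-110592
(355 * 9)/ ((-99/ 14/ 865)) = -4299050/ 11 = -390822.73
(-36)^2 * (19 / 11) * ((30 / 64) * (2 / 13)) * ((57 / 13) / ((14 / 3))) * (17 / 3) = 22369365 / 26026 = 859.50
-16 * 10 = -160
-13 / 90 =-0.14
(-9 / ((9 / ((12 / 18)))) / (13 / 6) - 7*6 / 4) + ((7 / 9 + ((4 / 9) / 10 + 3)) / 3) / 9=-336943 / 31590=-10.67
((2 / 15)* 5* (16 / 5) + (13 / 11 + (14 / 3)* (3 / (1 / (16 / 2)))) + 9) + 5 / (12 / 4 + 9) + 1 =27661 / 220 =125.73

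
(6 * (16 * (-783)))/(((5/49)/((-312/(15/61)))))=23366423808/25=934656952.32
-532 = -532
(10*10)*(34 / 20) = 170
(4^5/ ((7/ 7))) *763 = 781312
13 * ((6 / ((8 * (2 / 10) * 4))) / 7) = 1.74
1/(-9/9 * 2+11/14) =-14/17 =-0.82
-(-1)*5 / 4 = 5 / 4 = 1.25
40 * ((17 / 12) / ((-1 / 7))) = -1190 / 3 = -396.67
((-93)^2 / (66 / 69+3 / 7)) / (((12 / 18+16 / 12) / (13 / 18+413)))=1291712.21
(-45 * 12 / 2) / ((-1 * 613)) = 270 / 613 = 0.44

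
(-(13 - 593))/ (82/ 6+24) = 1740/ 113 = 15.40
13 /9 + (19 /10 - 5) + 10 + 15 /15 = 841 /90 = 9.34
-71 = -71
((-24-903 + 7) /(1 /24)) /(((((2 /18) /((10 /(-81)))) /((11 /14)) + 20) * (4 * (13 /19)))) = -5768400 /13481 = -427.89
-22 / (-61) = 22 / 61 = 0.36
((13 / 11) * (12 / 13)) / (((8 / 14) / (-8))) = -168 / 11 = -15.27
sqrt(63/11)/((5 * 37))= 3 * sqrt(77)/2035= 0.01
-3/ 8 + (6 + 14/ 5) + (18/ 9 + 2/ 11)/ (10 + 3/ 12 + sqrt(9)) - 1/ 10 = 197979/ 23320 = 8.49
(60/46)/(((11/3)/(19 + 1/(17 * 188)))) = 6.76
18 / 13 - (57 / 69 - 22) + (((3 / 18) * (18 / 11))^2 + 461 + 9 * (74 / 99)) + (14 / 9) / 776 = 61950920825 / 126337068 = 490.36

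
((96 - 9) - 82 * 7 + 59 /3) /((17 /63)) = -29442 /17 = -1731.88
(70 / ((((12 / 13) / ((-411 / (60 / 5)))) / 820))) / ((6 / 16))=-51114700 / 9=-5679411.11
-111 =-111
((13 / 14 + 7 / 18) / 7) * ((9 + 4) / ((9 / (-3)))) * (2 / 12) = -1079 / 7938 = -0.14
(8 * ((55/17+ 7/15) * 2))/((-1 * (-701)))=15104/178755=0.08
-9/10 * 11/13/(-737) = 9/8710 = 0.00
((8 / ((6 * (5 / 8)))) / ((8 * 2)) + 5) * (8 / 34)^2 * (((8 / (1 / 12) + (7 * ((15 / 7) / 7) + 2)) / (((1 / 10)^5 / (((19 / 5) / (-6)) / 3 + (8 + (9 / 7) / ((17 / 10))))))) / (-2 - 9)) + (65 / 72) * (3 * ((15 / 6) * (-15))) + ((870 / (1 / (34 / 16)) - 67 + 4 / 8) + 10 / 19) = -623623503963427 / 282281328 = -2209226.90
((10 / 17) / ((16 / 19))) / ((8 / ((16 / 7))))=95 / 476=0.20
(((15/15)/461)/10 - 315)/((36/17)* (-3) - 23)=24686533/2300390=10.73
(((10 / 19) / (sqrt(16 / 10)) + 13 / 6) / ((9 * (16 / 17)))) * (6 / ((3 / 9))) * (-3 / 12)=-1.37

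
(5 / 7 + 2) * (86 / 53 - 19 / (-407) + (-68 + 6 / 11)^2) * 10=205209899570 / 1660967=123548.45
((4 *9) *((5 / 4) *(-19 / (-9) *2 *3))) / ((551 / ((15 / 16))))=225 / 232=0.97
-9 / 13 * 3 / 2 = -27 / 26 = -1.04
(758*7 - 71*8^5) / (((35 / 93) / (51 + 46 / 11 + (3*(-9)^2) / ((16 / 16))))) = -141613111776 / 77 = -1839131321.77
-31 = -31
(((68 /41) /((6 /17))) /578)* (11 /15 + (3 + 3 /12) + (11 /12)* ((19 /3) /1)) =881 /11070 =0.08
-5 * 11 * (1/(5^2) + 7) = -1936/5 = -387.20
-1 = -1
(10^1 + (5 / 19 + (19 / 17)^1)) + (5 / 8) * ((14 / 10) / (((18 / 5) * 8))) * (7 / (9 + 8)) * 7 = 4267337 / 372096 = 11.47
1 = 1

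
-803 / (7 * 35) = -803 / 245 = -3.28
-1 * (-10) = 10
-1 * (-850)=850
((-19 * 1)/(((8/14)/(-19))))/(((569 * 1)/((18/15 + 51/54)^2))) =94128223/18435600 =5.11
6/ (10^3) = 0.01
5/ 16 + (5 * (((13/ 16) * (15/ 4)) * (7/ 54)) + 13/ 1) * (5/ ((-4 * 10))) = -14371/ 9216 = -1.56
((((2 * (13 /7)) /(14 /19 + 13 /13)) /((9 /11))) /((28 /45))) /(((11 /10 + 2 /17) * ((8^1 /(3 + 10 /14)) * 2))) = 1364675 /1704024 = 0.80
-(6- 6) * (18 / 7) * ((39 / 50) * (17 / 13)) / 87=0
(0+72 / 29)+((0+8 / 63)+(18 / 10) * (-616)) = -10105048 / 9135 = -1106.19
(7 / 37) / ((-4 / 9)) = -63 / 148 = -0.43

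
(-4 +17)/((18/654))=1417/3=472.33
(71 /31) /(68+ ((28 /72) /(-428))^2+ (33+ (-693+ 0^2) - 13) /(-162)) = 1404654912 /44252247877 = 0.03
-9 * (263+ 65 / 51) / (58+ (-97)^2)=-40434 / 160939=-0.25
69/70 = 0.99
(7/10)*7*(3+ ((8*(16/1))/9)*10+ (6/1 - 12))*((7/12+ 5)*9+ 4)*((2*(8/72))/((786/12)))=13323149/106110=125.56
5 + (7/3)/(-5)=68/15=4.53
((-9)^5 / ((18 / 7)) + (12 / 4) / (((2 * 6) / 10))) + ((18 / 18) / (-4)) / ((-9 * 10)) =-8265959 / 360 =-22961.00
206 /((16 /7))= 721 /8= 90.12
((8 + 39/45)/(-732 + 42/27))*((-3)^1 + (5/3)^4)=-1337/23355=-0.06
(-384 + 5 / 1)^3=-54439939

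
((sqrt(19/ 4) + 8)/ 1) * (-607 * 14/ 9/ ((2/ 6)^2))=-67984 - 4249 * sqrt(19)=-86504.96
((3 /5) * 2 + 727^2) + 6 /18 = 7927958 /15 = 528530.53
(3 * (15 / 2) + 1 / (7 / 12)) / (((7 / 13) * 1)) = 4407 / 98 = 44.97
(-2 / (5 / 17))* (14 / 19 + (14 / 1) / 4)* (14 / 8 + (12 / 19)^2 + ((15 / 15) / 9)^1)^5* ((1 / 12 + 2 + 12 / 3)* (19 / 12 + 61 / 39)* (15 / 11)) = -2144237149724665699684928994641 / 48348097490208695428694016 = -44349.98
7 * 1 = 7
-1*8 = -8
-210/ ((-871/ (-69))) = -14490/ 871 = -16.64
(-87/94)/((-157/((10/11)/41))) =435/3327929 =0.00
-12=-12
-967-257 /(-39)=-37456 /39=-960.41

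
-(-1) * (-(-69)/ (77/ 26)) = 1794/ 77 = 23.30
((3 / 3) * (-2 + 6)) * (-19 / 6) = -38 / 3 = -12.67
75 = 75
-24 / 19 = -1.26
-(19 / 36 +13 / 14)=-367 / 252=-1.46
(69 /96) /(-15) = -23 /480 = -0.05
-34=-34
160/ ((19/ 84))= 13440/ 19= 707.37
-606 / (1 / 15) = -9090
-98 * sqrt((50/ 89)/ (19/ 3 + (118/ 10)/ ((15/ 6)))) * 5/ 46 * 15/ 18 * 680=-10412500 * sqrt(442686)/ 5090889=-1360.85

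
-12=-12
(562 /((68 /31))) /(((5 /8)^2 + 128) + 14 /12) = 836256 /422875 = 1.98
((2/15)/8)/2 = 1/120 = 0.01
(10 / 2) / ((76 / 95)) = 25 / 4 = 6.25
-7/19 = -0.37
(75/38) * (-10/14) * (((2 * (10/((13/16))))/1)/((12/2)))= -10000/1729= -5.78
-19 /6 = -3.17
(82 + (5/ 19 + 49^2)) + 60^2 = 115582/ 19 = 6083.26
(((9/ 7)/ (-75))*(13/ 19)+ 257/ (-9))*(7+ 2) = -854876/ 3325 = -257.11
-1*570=-570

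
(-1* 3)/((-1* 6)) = 0.50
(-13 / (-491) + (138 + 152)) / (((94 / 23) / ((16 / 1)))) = 26202152 / 23077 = 1135.42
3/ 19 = 0.16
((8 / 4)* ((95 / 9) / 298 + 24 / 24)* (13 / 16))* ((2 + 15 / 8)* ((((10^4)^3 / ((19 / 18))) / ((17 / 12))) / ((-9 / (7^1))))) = -489619812500000000 / 144381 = -3391165129068.23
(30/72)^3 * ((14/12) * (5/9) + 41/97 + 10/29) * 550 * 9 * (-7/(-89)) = 51744240625/1297850688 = 39.87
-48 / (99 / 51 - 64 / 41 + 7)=-4182 / 643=-6.50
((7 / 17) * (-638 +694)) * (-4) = -1568 / 17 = -92.24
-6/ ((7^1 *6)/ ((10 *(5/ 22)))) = -25/ 77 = -0.32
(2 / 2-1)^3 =0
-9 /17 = -0.53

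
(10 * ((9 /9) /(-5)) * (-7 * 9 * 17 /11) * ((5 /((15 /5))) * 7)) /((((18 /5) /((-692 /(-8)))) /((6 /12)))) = 3602725 /132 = 27293.37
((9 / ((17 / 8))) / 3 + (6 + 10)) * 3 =888 / 17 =52.24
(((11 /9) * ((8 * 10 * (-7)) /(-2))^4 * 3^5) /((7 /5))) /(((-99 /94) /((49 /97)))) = -625428321649.48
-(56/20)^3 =-2744/125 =-21.95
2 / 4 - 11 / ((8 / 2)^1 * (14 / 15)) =-137 / 56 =-2.45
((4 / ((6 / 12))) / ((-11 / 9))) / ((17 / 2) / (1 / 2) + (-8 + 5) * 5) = -36 / 11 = -3.27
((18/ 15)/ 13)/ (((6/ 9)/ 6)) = 54/ 65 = 0.83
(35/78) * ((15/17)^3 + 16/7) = 511165/383214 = 1.33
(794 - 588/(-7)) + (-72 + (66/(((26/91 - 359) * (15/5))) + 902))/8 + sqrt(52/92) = sqrt(299)/23 + 2465155/2511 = 982.49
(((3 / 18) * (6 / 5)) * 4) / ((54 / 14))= 28 / 135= 0.21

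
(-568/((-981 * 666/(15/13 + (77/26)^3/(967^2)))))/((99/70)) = 47125692710705/66440277940084191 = 0.00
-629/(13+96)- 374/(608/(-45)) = 726019/33136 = 21.91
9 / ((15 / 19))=11.40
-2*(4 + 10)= -28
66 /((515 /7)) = 462 /515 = 0.90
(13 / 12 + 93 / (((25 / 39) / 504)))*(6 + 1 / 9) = 241300631 / 540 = 446853.02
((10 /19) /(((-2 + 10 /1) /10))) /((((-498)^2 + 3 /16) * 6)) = 100 /226179819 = 0.00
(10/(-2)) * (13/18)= -3.61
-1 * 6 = -6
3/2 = 1.50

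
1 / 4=0.25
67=67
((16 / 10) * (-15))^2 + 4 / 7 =4036 / 7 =576.57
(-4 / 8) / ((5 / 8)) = -4 / 5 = -0.80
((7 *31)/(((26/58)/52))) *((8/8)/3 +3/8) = 106981/6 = 17830.17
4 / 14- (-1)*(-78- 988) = -7460 / 7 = -1065.71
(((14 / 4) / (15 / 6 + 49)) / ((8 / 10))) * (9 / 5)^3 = 5103 / 10300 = 0.50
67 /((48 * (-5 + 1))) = -67 /192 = -0.35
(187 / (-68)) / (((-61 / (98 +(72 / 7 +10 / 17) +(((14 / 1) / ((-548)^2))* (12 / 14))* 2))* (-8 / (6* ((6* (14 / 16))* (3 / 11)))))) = -13131252495 / 2491321984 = -5.27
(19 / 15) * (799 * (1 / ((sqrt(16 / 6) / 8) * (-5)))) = -30362 * sqrt(6) / 75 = -991.62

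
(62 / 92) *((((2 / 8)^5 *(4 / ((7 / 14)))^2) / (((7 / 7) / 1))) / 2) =31 / 1472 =0.02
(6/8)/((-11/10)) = -15/22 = -0.68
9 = 9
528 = 528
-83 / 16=-5.19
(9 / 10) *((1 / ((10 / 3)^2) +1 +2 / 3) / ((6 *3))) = 0.09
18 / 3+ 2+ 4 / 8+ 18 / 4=13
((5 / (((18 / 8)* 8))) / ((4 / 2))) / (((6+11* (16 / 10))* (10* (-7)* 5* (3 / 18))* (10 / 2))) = -1 / 49560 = -0.00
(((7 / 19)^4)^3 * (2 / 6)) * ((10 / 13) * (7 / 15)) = 193778020814 / 258957845530740837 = 0.00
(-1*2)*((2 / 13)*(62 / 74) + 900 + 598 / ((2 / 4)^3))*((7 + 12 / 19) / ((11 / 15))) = -11893187100 / 100529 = -118306.03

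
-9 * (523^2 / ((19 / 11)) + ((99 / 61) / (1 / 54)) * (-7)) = -1645442469 / 1159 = -1419708.77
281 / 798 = 0.35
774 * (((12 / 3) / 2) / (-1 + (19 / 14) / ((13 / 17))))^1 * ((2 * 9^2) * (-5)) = -76068720 / 47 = -1618483.40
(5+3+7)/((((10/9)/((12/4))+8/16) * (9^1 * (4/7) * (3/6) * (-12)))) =-105/188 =-0.56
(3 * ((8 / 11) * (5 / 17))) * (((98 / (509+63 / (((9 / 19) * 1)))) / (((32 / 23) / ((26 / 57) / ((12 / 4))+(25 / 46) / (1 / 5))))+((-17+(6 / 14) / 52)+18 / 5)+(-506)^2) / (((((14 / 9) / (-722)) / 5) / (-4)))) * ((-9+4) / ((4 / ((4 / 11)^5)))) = -12121230.28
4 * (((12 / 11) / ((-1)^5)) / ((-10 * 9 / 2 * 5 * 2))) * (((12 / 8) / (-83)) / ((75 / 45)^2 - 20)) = 36 / 3537875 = 0.00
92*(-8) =-736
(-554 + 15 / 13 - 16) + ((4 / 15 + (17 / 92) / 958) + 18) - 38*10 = -15993419653 / 17186520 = -930.58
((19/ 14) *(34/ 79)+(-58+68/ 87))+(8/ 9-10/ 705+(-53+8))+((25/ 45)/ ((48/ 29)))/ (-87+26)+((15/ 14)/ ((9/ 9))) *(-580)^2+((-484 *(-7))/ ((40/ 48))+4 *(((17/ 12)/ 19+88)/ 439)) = 301852071624858185629/ 828366818988240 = 364394.21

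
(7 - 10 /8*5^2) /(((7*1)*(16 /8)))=-97 /56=-1.73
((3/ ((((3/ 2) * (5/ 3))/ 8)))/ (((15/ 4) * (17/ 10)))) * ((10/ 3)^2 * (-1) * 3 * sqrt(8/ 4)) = -70.99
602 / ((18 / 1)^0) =602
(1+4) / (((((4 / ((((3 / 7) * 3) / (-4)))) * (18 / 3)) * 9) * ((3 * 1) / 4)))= -5 / 504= -0.01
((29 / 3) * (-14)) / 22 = -203 / 33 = -6.15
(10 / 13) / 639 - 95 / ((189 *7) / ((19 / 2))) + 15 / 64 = -0.45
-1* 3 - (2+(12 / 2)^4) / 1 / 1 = -1301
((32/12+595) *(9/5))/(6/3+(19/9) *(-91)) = -48411/8555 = -5.66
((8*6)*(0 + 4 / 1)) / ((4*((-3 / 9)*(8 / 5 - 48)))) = 90 / 29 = 3.10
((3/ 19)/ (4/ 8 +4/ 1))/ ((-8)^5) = -1/ 933888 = -0.00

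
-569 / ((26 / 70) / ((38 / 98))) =-54055 / 91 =-594.01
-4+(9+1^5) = 6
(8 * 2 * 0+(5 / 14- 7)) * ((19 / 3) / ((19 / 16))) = -248 / 7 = -35.43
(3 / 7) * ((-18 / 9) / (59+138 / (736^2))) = -70656 / 4863509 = -0.01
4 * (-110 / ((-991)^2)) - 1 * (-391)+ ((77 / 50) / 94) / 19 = 34290671148537 / 87699833300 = 391.00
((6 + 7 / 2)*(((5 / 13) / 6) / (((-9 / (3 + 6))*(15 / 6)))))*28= -266 / 39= -6.82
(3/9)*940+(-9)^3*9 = -6247.67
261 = 261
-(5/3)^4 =-625/81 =-7.72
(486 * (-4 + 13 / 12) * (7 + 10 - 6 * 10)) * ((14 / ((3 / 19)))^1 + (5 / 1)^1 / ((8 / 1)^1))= 87080805 / 16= 5442550.31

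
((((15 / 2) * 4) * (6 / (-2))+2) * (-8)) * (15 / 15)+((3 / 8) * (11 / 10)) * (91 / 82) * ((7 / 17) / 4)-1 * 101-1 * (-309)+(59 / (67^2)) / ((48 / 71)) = 912.07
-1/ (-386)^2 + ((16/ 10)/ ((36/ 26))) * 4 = 30991123/ 6704820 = 4.62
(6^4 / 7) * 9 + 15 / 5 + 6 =11727 / 7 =1675.29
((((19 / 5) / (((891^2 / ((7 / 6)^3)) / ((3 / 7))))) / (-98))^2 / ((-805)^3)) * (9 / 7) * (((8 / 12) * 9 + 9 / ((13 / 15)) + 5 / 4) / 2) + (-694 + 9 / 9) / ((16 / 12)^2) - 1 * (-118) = -535332616867399541491501247291 / 1969492267159897140460800000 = -271.81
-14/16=-7/8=-0.88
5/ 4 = 1.25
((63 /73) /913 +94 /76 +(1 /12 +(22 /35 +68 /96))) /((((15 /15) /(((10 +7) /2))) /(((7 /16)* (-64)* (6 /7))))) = -48065623591 /88643170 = -542.24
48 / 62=0.77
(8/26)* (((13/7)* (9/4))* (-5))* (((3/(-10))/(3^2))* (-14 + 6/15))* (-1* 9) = 918/35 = 26.23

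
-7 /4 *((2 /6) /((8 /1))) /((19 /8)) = -7 /228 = -0.03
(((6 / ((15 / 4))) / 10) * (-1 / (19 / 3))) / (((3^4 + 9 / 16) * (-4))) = 16 / 206625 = 0.00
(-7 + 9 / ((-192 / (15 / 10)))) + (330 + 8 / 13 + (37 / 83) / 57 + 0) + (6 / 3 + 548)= 873.55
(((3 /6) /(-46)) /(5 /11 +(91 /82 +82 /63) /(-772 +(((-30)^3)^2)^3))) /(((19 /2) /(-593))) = 6527612563896500999999986992642252 /4373090127890189999999991345768679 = 1.49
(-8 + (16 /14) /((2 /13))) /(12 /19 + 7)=-0.07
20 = 20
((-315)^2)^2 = 9845600625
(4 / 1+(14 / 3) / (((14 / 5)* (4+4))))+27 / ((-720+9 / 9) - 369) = 13655 / 3264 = 4.18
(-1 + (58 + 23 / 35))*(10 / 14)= 2018 / 49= 41.18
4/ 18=2/ 9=0.22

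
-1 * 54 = -54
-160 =-160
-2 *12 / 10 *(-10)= 24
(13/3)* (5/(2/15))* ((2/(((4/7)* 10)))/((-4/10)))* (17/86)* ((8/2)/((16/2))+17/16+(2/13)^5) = -27616440075/628798976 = -43.92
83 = 83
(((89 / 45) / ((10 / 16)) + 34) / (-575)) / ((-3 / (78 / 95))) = 217412 / 12290625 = 0.02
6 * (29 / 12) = 29 / 2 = 14.50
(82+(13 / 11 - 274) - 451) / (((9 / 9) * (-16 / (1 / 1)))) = 40.11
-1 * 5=-5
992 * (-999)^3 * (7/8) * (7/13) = -6057790221924/13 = -465983863224.92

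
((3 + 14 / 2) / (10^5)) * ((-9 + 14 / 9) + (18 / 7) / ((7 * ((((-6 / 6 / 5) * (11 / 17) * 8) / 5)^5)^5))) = -41515308559800405094351129212706446626116623304365377172535270749497 / 9025585767869341103932457978359986775683874884157440000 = -4599735643485.10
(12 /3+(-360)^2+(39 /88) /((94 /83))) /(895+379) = 1072087525 /10538528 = 101.73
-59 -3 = -62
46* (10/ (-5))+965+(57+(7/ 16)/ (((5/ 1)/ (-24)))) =9279/ 10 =927.90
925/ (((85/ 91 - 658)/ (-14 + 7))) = 589225/ 59793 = 9.85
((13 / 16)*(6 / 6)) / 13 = 1 / 16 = 0.06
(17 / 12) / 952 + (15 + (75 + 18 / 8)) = 61993 / 672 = 92.25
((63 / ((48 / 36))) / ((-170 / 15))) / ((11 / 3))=-1701 / 1496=-1.14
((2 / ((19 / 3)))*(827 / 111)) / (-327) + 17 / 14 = 3884821 / 3218334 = 1.21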